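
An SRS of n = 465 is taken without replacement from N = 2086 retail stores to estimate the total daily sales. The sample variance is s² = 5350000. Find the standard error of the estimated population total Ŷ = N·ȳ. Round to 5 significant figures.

197240

Var(Ŷ) = N²·Var(ȳ) = N²·(1 − n/N)·s²/n.
f = 465/2086 = 0.22291467; Var(ȳ) = 0.77708533·5350000/465 = 8940.6592.
Var(Ŷ) = 2086² · 8940.6592 = 3.8904349 × 10^10.
SE(Ŷ) = √(3.8904349 × 10^10) = 197240.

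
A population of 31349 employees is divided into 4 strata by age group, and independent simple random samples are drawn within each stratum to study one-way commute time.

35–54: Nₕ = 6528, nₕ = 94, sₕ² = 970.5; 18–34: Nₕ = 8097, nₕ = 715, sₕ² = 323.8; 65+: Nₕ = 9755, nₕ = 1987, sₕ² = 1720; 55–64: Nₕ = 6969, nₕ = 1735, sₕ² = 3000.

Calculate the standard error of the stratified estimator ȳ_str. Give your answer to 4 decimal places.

Var(ȳ_str) = Σₕ Wₕ²(1 − fₕ)sₕ²/nₕ with Wₕ = Nₕ/N, N = 31349.
35–54: Wₕ = 0.20823631; term = 0.20823631²·(1 − 0.01439951)·970.5/94 = 0.44124673.
18–34: Wₕ = 0.25828575; term = 0.25828575²·(1 − 0.08830431)·323.8/715 = 0.027543657.
65+: Wₕ = 0.31117420; term = 0.31117420²·(1 − 0.20369042)·1720/1987 = 0.066745146.
55–64: Wₕ = 0.22230374; term = 0.22230374²·(1 − 0.24895968)·3000/1735 = 0.064176876.
Sum = 0.59971241.
SE = √(0.59971241) = 0.7744.

0.7744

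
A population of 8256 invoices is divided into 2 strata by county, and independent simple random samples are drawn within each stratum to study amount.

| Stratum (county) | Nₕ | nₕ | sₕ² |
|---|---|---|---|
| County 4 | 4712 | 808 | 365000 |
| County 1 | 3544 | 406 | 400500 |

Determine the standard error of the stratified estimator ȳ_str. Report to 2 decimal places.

Var(ȳ_str) = Σₕ Wₕ²(1 − fₕ)sₕ²/nₕ with Wₕ = Nₕ/N, N = 8256.
County 4: Wₕ = 0.57073643; term = 0.57073643²·(1 − 0.17147708)·365000/808 = 121.91502.
County 1: Wₕ = 0.42926357; term = 0.42926357²·(1 − 0.11455982)·400500/406 = 160.94733.
Sum = 282.86235.
SE = √(282.86235) = 16.82.

16.82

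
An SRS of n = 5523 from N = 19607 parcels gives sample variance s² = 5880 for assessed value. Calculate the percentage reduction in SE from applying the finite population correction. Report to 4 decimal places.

f = n/N = 5523/19607 = 0.28168511.
SE_no-fpc = √(s²/n) = 1.0318133; SE_fpc = √((1−f)s²/n) = 0.87449751.
Ratio = √(1−f) = 0.84753459. Reduction = 100·(1 − 0.84753459) = 15.2465%.

15.2465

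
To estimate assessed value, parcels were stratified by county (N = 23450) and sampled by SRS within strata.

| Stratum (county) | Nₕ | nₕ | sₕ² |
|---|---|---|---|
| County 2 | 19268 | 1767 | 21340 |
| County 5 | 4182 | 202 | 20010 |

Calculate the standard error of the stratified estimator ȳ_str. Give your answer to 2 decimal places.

Var(ȳ_str) = Σₕ Wₕ²(1 − fₕ)sₕ²/nₕ with Wₕ = Nₕ/N, N = 23450.
County 2: Wₕ = 0.82166311; term = 0.82166311²·(1 − 0.09170646)·21340/1767 = 7.4057948.
County 5: Wₕ = 0.17833689; term = 0.17833689²·(1 − 0.04830225)·20010/202 = 2.9983141.
Sum = 10.404109.
SE = √(10.404109) = 3.23.

3.23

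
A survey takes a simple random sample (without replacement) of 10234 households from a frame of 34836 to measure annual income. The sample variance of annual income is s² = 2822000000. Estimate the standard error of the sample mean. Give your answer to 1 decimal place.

441.3

Under SRS without replacement, Var(ȳ) = (1 − f)·s²/n with f = n/N = 10234/34836 = 0.29377655.
Var(ȳ) = (1 − 0.29377655)·2822000000/10234 = 0.70622345·275747.51 = 194739.36.
SE(ȳ) = √(194739.36) = 441.3.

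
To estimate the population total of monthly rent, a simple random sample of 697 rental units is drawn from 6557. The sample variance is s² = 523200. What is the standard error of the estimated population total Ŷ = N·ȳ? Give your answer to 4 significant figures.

Var(Ŷ) = N²·Var(ȳ) = N²·(1 − n/N)·s²/n.
f = 697/6557 = 0.10629861; Var(ȳ) = 0.89370139·523200/697 = 670.85304.
Var(Ŷ) = 6557² · 670.85304 = 2.8842823 × 10^10.
SE(Ŷ) = √(2.8842823 × 10^10) = 169800.

169800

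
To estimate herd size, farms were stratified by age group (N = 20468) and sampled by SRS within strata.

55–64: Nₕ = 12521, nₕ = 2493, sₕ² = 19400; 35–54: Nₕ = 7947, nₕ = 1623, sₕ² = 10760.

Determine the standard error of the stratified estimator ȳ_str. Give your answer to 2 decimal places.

Var(ȳ_str) = Σₕ Wₕ²(1 − fₕ)sₕ²/nₕ with Wₕ = Nₕ/N, N = 20468.
55–64: Wₕ = 0.61173539; term = 0.61173539²·(1 − 0.19910550)·19400/2493 = 2.3322869.
35–54: Wₕ = 0.38826461; term = 0.38826461²·(1 − 0.20422801)·10760/1623 = 0.79531287.
Sum = 3.1275998.
SE = √(3.1275998) = 1.77.

1.77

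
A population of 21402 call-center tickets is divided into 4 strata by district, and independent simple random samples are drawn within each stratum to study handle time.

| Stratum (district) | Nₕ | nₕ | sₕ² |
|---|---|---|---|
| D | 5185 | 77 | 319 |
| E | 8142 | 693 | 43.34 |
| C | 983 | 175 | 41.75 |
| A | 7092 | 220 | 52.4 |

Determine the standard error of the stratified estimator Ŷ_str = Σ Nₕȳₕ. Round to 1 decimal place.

Var(Ŷ_str) = Σₕ Nₕ²(1 − fₕ)sₕ²/nₕ.
D: 5185²·(1 − 77/5185)·319/77 = 1.0972349 × 10^8.
E: 8142²·(1 − 693/8142)·43.34/693 = 3.7930166 × 10^6.
C: 983²·(1 − 175/983)·41.75/175 = 189488.7.
A: 7092²·(1 − 220/7092)·52.4/220 = 1.1608082 × 10^7.
Sum = 1.2531408 × 10^8.
SE = √(1.2531408 × 10^8) = 11194.4.

11194.4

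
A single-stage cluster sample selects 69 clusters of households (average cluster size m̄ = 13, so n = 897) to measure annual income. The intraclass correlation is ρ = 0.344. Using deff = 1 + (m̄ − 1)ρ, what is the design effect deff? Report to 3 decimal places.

deff = 1 + (13 − 1)·0.344 = 1 + 4.128 = 5.128.

5.128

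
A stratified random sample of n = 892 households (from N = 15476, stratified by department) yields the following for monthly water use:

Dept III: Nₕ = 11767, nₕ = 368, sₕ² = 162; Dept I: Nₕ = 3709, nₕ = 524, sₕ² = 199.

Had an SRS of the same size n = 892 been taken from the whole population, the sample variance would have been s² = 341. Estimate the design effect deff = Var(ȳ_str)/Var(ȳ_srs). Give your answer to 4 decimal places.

Var(ȳ_str) = Σ Wₕ²(1−fₕ)sₕ²/nₕ with Wₕ = Nₕ/15476:
  Dept III: (11767/15476)²·(1−368/11767)·162/368 = 0.24653709
  Dept I: (3709/15476)²·(1−524/3709)·199/524 = 0.018731416
  → Var(ȳ_str) = 0.26526851.
Var(ȳ_srs) = (1 − 892/15476)·341/892 = 0.36025288.
deff = 0.26526851 / 0.36025288 = 0.7363.

0.7363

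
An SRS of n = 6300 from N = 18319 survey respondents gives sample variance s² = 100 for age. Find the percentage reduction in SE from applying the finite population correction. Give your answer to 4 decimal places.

f = n/N = 6300/18319 = 0.34390524.
SE_no-fpc = √(s²/n) = 0.12598816; SE_fpc = √((1−f)s²/n) = 0.10205.
Ratio = √(1−f) = 0.80999677. Reduction = 100·(1 − 0.80999677) = 19.0003%.

19.0003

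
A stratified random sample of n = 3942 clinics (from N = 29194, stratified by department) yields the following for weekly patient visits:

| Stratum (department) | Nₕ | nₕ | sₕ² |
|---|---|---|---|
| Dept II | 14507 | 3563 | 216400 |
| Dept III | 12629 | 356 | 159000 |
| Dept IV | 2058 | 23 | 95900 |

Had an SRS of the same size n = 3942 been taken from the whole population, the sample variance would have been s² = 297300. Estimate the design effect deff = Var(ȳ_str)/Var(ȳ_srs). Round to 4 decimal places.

1.7326

Var(ȳ_str) = Σ Wₕ²(1−fₕ)sₕ²/nₕ with Wₕ = Nₕ/29194:
  Dept II: (14507/29194)²·(1−3563/14507)·216400/3563 = 11.313785
  Dept III: (12629/29194)²·(1−356/12629)·159000/356 = 81.22311
  Dept IV: (2058/29194)²·(1−23/2058)·95900/23 = 20.48865
  → Var(ȳ_str) = 113.02555.
Var(ȳ_srs) = (1 − 3942/29194)·297300/3942 = 65.23497.
deff = 113.02555 / 65.23497 = 1.7326.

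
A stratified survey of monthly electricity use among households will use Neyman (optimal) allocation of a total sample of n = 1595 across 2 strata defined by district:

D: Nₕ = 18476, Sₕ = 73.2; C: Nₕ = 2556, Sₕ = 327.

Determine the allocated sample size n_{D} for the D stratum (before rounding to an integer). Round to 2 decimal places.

Neyman allocation: nₕ = n·NₕSₕ / Σⱼ NⱼSⱼ.
Σ NⱼSⱼ = 18476·73.2 + 2556·327 = 2.1882552 × 10^6.
n_{D} = 1595·18476·73.2 / (2.1882552 × 10^6) = 985.78.

985.78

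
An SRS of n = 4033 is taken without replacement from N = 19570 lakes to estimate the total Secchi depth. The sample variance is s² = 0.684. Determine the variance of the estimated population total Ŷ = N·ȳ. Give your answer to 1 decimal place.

51568.7

Var(Ŷ) = N²·Var(ȳ) = N²·(1 − n/N)·s²/n.
f = 4033/19570 = 0.20608074; Var(ȳ) = 0.79391926·0.684/4033 = 1.3464934 × 10^-4.
Var(Ŷ) = 19570² · (1.3464934 × 10^-4) = 51568.664.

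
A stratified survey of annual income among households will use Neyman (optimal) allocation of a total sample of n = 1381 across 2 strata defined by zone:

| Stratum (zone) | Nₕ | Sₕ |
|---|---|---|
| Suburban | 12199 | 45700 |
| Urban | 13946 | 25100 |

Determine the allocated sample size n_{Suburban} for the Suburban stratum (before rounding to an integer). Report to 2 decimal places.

848.34

Neyman allocation: nₕ = n·NₕSₕ / Σⱼ NⱼSⱼ.
Σ NⱼSⱼ = 12199·45700 + 13946·25100 = 9.075389 × 10^8.
n_{Suburban} = 1381·12199·45700 / (9.075389 × 10^8) = 848.34.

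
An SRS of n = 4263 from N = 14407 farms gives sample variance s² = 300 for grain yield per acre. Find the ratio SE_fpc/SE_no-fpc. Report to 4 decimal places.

0.8391

f = n/N = 4263/14407 = 0.29589783.
SE_no-fpc = √(s²/n) = 0.26527905; SE_fpc = √((1−f)s²/n) = 0.22259777.
Ratio = √(1−f) = 0.83910796.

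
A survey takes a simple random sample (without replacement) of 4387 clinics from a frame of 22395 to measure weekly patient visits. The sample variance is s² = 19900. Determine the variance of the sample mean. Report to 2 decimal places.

Under SRS without replacement, Var(ȳ) = (1 − f)·s²/n with f = n/N = 4387/22395 = 0.19589194.
Var(ȳ) = (1 − 0.19589194)·19900/4387 = 0.80410806·4.5361295 = 3.6475383.

3.65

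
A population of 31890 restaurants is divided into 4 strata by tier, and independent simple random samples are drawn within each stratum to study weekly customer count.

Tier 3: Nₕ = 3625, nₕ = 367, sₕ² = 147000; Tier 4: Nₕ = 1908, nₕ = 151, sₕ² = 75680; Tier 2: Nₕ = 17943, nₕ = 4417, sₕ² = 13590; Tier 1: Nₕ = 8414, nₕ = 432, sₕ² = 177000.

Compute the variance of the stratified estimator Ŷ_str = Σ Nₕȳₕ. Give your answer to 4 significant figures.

Var(Ŷ_str) = Σₕ Nₕ²(1 − fₕ)sₕ²/nₕ.
Tier 3: 3625²·(1 − 367/3625)·147000/367 = 4.7305361 × 10^9.
Tier 4: 1908²·(1 − 151/1908)·75680/151 = 1.6801742 × 10^9.
Tier 2: 17943²·(1 − 4417/17943)·13590/4417 = 7.4671779 × 10^8.
Tier 1: 8414²·(1 − 432/8414)·177000/432 = 2.7517169 × 10^10.
Sum = 3.4674597 × 10^10.

3.467 × 10^10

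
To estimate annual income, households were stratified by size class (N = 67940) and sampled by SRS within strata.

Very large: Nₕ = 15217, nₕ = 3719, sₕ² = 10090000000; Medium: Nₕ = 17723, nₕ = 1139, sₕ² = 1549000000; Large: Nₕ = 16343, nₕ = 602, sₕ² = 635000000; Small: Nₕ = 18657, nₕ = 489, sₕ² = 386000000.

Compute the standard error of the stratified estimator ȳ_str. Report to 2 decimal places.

553.35

Var(ȳ_str) = Σₕ Wₕ²(1 − fₕ)sₕ²/nₕ with Wₕ = Nₕ/N, N = 67940.
Very large: Wₕ = 0.22397704; term = 0.22397704²·(1 − 0.24439771)·10090000000/3719 = 102840.75.
Medium: Wₕ = 0.26086253; term = 0.26086253²·(1 − 0.06426677)·1549000000/1139 = 86597.057.
Large: Wₕ = 0.24055049; term = 0.24055049²·(1 − 0.03683534)·635000000/602 = 58788.212.
Small: Wₕ = 0.27460995; term = 0.27460995²·(1 − 0.02621000)·386000000/489 = 57966.395.
Sum = 306192.41.
SE = √(306192.41) = 553.35.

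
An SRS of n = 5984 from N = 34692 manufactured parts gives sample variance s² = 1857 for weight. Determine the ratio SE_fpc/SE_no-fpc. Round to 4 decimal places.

f = n/N = 5984/34692 = 0.17248933.
SE_no-fpc = √(s²/n) = 0.5570705; SE_fpc = √((1−f)s²/n) = 0.50675374.
Ratio = √(1−f) = 0.90967613.

0.9097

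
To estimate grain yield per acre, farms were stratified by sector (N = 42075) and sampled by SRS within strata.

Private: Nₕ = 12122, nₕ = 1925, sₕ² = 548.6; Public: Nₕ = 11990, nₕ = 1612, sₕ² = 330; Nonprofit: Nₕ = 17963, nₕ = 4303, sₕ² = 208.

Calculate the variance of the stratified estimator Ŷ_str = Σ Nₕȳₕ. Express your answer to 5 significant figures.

Var(Ŷ_str) = Σₕ Nₕ²(1 − fₕ)sₕ²/nₕ.
Private: 12122²·(1 − 1925/12122)·548.6/1925 = 3.5226684 × 10^7.
Public: 11990²·(1 − 1612/11990)·330/1612 = 2.5473097 × 10^7.
Nonprofit: 17963²·(1 − 4303/17963)·208/4303 = 1.1861007 × 10^7.
Sum = 7.2560788 × 10^7.

7.2561 × 10^7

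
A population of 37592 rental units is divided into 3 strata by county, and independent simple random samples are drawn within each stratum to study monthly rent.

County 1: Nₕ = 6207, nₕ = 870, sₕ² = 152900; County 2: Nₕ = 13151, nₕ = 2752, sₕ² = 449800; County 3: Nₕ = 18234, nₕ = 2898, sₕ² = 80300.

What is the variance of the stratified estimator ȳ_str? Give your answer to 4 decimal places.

Var(ȳ_str) = Σₕ Wₕ²(1 − fₕ)sₕ²/nₕ with Wₕ = Nₕ/N, N = 37592.
County 1: Wₕ = 0.16511492; term = 0.16511492²·(1 − 0.14016433)·152900/870 = 4.1198017.
County 2: Wₕ = 0.34983507; term = 0.34983507²·(1 − 0.20926165)·449800/2752 = 15.817233.
County 3: Wₕ = 0.48505001; term = 0.48505001²·(1 − 0.15893386)·80300/2898 = 5.4830266.
Sum = 25.420061.

25.4201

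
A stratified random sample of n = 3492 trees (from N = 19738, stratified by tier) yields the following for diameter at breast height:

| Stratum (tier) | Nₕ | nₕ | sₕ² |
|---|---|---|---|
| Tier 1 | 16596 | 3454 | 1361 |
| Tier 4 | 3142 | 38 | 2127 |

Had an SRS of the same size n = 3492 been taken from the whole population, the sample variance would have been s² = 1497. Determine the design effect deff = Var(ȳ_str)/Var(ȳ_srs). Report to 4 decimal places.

Var(ȳ_str) = Σ Wₕ²(1−fₕ)sₕ²/nₕ with Wₕ = Nₕ/19738:
  Tier 1: (16596/19738)²·(1−3454/16596)·1361/3454 = 0.22059435
  Tier 4: (3142/19738)²·(1−38/3142)·2127/38 = 1.4012173
  → Var(ȳ_str) = 1.6218117.
Var(ȳ_srs) = (1 − 3492/19738)·1497/3492 = 0.35285061.
deff = 1.6218117 / 0.35285061 = 4.5963.

4.5963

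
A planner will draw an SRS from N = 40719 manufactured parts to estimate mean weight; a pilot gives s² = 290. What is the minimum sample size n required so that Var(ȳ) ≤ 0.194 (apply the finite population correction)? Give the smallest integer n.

1442

Without fpc, n₀ = s²/D = 290/0.194 = 1494.8454.
With fpc, (1 − n/N)·s²/n ≤ D requires n ≥ n₀/(1 + n₀/N) = 1494.8454/(1 + 1494.8454/40719) = 1441.9110.
Rounding up, n = 1442.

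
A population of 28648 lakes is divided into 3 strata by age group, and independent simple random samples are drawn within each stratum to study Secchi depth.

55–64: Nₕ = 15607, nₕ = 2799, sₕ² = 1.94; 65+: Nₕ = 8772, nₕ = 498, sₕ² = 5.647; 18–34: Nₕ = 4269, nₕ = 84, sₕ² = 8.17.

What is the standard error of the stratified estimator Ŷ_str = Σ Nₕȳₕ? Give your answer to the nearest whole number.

1643

Var(Ŷ_str) = Σₕ Nₕ²(1 − fₕ)sₕ²/nₕ.
55–64: 15607²·(1 − 2799/15607)·1.94/2799 = 138547.78.
65+: 8772²·(1 − 498/8772)·5.647/498 = 823005.21.
18–34: 4269²·(1 − 84/4269)·8.17/84 = 1.7376583 × 10^6.
Sum = 2.6992113 × 10^6.
SE = √(2.6992113 × 10^6) = 1643.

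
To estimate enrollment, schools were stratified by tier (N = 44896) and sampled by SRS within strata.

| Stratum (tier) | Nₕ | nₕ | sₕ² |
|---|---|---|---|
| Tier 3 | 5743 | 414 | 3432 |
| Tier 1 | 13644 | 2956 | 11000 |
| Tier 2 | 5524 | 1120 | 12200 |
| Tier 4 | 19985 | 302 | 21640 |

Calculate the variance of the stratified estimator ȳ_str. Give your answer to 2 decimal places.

Var(ȳ_str) = Σₕ Wₕ²(1 − fₕ)sₕ²/nₕ with Wₕ = Nₕ/N, N = 44896.
Tier 3: Wₕ = 0.12791785; term = 0.12791785²·(1 − 0.07208776)·3432/414 = 0.12586824.
Tier 1: Wₕ = 0.30390235; term = 0.30390235²·(1 − 0.21665201)·11000/2956 = 0.26922235.
Tier 2: Wₕ = 0.12303991; term = 0.12303991²·(1 − 0.20275163)·12200/1120 = 0.13147025.
Tier 4: Wₕ = 0.44513988; term = 0.44513988²·(1 − 0.01511133)·21640/302 = 13.983969.
Sum = 14.51053.

14.51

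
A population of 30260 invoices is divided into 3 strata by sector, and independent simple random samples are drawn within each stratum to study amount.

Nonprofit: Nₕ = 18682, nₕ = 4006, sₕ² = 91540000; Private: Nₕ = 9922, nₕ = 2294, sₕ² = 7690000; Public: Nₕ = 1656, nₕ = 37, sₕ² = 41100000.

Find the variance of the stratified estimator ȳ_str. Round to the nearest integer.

Var(ȳ_str) = Σₕ Wₕ²(1 − fₕ)sₕ²/nₕ with Wₕ = Nₕ/N, N = 30260.
Nonprofit: Wₕ = 0.61738268; term = 0.61738268²·(1 − 0.21443100)·91540000/4006 = 6842.1594.
Private: Wₕ = 0.32789161; term = 0.32789161²·(1 − 0.23120339)·7690000/2294 = 277.07988.
Public: Wₕ = 0.05472571; term = 0.05472571²·(1 − 0.02234300)·41100000/37 = 3252.441.
Sum = 10371.68.

10372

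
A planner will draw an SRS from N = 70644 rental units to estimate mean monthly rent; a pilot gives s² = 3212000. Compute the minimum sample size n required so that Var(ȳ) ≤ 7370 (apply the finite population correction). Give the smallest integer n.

Without fpc, n₀ = s²/D = 3212000/7370 = 435.8209.
With fpc, (1 − n/N)·s²/n ≤ D requires n ≥ n₀/(1 + n₀/N) = 435.8209/(1 + 435.8209/70644) = 433.1487.
Rounding up, n = 434.

434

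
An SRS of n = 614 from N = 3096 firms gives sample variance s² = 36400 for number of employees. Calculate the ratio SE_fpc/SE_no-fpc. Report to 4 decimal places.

f = n/N = 614/3096 = 0.19832041.
SE_no-fpc = √(s²/n) = 7.6995706; SE_fpc = √((1−f)s²/n) = 6.8939308.
Ratio = √(1−f) = 0.89536562.

0.8954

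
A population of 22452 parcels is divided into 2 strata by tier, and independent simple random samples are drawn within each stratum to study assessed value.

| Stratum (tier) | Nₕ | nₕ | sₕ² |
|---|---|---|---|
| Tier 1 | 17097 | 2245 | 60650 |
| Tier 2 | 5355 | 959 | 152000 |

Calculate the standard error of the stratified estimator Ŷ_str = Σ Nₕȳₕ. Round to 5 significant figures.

Var(Ŷ_str) = Σₕ Nₕ²(1 − fₕ)sₕ²/nₕ.
Tier 1: 17097²·(1 − 2245/17097)·60650/2245 = 6.8599241 × 10^9.
Tier 2: 5355²·(1 − 959/5355)·152000/959 = 3.7311451 × 10^9.
Sum = 1.0591069 × 10^10.
SE = √(1.0591069 × 10^10) = 102910.

102910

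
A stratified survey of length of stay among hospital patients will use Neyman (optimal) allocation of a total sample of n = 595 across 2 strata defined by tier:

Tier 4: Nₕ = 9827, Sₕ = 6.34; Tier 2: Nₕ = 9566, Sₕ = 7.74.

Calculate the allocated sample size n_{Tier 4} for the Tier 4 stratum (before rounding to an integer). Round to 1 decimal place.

Neyman allocation: nₕ = n·NₕSₕ / Σⱼ NⱼSⱼ.
Σ NⱼSⱼ = 9827·6.34 + 9566·7.74 = 136344.02.
n_{Tier 4} = 595·9827·6.34 / 136344.02 = 271.9.

271.9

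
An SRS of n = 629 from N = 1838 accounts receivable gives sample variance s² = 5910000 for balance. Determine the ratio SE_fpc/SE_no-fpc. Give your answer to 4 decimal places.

f = n/N = 629/1838 = 0.34221980.
SE_no-fpc = √(s²/n) = 96.932278; SE_fpc = √((1−f)s²/n) = 78.615615.
Ratio = √(1−f) = 0.81103649.

0.8110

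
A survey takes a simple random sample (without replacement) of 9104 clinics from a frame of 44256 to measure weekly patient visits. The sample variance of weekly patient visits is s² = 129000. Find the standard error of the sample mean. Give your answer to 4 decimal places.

3.3548

Under SRS without replacement, Var(ȳ) = (1 − f)·s²/n with f = n/N = 9104/44256 = 0.20571222.
Var(ȳ) = (1 − 0.20571222)·129000/9104 = 0.79428778·14.169596 = 11.254737.
SE(ȳ) = √(11.254737) = 3.3548.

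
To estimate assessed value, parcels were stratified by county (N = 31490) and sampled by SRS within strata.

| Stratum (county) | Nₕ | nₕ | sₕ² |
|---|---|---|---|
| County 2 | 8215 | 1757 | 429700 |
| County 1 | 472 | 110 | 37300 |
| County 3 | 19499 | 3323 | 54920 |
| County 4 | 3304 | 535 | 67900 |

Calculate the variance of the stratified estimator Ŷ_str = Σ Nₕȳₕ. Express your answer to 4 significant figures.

1.941 × 10^10

Var(Ŷ_str) = Σₕ Nₕ²(1 − fₕ)sₕ²/nₕ.
County 2: 8215²·(1 − 1757/8215)·429700/1757 = 1.2974756 × 10^10.
County 1: 472²·(1 − 110/472)·37300/110 = 5.7938429 × 10^7.
County 3: 19499²·(1 − 3323/19499)·54920/3323 = 5.2129513 × 10^9.
County 4: 3304²·(1 − 535/3304)·67900/535 = 1.161125 × 10^9.
Sum = 1.9406771 × 10^10.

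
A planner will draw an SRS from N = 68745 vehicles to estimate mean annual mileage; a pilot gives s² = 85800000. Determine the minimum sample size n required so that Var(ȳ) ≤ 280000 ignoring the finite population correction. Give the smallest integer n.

307

Without fpc, n₀ = s²/D = 85800000/280000 = 306.4286.
Rounding up, n = 307.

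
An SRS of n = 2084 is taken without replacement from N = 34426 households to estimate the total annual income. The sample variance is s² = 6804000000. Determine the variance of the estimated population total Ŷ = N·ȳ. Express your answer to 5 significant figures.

3.6351 × 10^15

Var(Ŷ) = N²·Var(ȳ) = N²·(1 − n/N)·s²/n.
f = 2084/34426 = 0.06053564; Var(ȳ) = 0.93946436·6804000000/2084 = 3.0672339 × 10^6.
Var(Ŷ) = 34426² · (3.0672339 × 10^6) = 3.6351306 × 10^15.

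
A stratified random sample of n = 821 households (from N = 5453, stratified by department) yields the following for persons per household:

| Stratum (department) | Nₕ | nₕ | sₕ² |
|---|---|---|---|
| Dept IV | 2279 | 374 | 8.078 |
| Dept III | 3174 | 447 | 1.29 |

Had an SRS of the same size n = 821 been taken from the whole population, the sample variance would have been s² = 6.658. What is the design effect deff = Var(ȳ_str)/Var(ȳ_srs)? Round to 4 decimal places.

Var(ȳ_str) = Σ Wₕ²(1−fₕ)sₕ²/nₕ with Wₕ = Nₕ/5453:
  Dept IV: (2279/5453)²·(1−374/2279)·8.078/374 = 0.0031535561
  Dept III: (3174/5453)²·(1−447/3174)·1.29/447 = 8.4004636 × 10^-4
  → Var(ȳ_str) = 0.0039936025.
Var(ȳ_srs) = (1 − 821/5453)·6.658/821 = 0.0068886431.
deff = 0.0039936025 / 0.0068886431 = 0.5797.

0.5797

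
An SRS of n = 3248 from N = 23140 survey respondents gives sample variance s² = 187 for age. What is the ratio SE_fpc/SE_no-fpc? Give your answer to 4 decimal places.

f = n/N = 3248/23140 = 0.14036301.
SE_no-fpc = √(s²/n) = 0.2399456; SE_fpc = √((1−f)s²/n) = 0.22246943.
Ratio = √(1−f) = 0.92716611.

0.9272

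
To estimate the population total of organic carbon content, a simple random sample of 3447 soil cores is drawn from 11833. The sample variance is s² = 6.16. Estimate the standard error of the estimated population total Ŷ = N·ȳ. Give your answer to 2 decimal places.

Var(Ŷ) = N²·Var(ȳ) = N²·(1 − n/N)·s²/n.
f = 3447/11833 = 0.29130398; Var(ȳ) = 0.70869602·6.16/3447 = 0.0012664832.
Var(Ŷ) = 11833² · 0.0012664832 = 177332.84.
SE(Ŷ) = √(177332.84) = 421.11.

421.11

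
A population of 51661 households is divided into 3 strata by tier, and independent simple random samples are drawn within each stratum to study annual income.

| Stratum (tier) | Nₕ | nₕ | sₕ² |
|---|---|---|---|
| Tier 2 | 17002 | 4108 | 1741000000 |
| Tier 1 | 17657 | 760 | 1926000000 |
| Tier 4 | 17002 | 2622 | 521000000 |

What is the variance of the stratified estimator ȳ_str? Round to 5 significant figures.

Var(ȳ_str) = Σₕ Wₕ²(1 − fₕ)sₕ²/nₕ with Wₕ = Nₕ/N, N = 51661.
Tier 2: Wₕ = 0.32910706; term = 0.32910706²·(1 − 0.24161863)·1741000000/4108 = 34812.114.
Tier 1: Wₕ = 0.34178587; term = 0.34178587²·(1 − 0.04304242)·1926000000/760 = 283298.06.
Tier 4: Wₕ = 0.32910706; term = 0.32910706²·(1 − 0.15421715)·521000000/2622 = 18202.805.
Sum = 336312.98.

336310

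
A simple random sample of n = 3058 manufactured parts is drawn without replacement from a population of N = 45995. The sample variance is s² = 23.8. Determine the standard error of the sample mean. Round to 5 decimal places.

0.08524

Under SRS without replacement, Var(ȳ) = (1 − f)·s²/n with f = n/N = 3058/45995 = 0.06648549.
Var(ȳ) = (1 − 0.06648549)·23.8/3058 = 0.93351451·0.0077828646 = 0.0072654171.
SE(ȳ) = √(0.0072654171) = 0.08524.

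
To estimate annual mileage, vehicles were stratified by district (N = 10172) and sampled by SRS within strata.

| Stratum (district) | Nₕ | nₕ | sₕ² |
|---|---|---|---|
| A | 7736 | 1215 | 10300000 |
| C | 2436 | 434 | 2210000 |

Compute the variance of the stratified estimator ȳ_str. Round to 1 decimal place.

Var(ȳ_str) = Σₕ Wₕ²(1 − fₕ)sₕ²/nₕ with Wₕ = Nₕ/N, N = 10172.
A: Wₕ = 0.76051907; term = 0.76051907²·(1 − 0.15705791)·10300000/1215 = 4133.1285.
C: Wₕ = 0.23948093; term = 0.23948093²·(1 − 0.17816092)·2210000/434 = 240.01103.
Sum = 4373.1395.

4373.1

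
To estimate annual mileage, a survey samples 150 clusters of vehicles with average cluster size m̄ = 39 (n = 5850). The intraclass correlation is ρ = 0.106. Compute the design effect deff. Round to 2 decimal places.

deff = 1 + (39 − 1)·0.106 = 1 + 4.028 = 5.028.

5.03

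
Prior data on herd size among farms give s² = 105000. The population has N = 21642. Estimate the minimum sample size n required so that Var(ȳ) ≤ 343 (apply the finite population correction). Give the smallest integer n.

Without fpc, n₀ = s²/D = 105000/343 = 306.1224.
With fpc, (1 − n/N)·s²/n ≤ D requires n ≥ n₀/(1 + n₀/N) = 306.1224/(1 + 306.1224/21642) = 301.8527.
Rounding up, n = 302.

302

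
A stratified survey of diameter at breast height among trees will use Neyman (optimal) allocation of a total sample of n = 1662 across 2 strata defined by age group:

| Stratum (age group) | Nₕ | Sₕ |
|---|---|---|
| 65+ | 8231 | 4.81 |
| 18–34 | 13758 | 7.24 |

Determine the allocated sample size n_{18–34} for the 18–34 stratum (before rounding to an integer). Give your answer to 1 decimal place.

1189.3

Neyman allocation: nₕ = n·NₕSₕ / Σⱼ NⱼSⱼ.
Σ NⱼSⱼ = 8231·4.81 + 13758·7.24 = 139199.03.
n_{18–34} = 1662·13758·7.24 / 139199.03 = 1189.3.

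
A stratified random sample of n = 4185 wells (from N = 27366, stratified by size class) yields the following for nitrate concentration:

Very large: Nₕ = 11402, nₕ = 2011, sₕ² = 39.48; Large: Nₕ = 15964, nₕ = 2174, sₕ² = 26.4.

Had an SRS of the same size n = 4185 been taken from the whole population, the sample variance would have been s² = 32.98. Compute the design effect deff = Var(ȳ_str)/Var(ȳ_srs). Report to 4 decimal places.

0.9552

Var(ȳ_str) = Σ Wₕ²(1−fₕ)sₕ²/nₕ with Wₕ = Nₕ/27366:
  Very large: (11402/27366)²·(1−2011/11402)·39.48/2011 = 0.0028069541
  Large: (15964/27366)²·(1−2174/15964)·26.4/2174 = 0.0035696672
  → Var(ȳ_str) = 0.0063766213.
Var(ȳ_srs) = (1 − 4185/27366)·32.98/4185 = 0.0066753806.
deff = 0.0063766213 / 0.0066753806 = 0.9552.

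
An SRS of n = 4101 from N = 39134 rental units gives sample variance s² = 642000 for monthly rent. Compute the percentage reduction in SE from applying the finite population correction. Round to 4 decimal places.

f = n/N = 4101/39134 = 0.10479379.
SE_no-fpc = √(s²/n) = 12.511882; SE_fpc = √((1−f)s²/n) = 11.838159.
Ratio = √(1−f) = 0.94615338. Reduction = 100·(1 − 0.94615338) = 5.3847%.

5.3847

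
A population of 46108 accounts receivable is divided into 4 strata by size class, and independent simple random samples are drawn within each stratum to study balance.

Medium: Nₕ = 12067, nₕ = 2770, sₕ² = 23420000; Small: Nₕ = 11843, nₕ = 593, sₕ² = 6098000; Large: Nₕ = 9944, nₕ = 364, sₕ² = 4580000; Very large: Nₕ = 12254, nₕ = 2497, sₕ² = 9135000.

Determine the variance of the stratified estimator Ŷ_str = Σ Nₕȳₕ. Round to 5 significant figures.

Var(Ŷ_str) = Σₕ Nₕ²(1 − fₕ)sₕ²/nₕ.
Medium: 12067²·(1 − 2770/12067)·23420000/2770 = 9.4852606 × 10^11.
Small: 11843²·(1 − 593/11843)·6098000/593 = 1.3700833 × 10^12.
Large: 9944²·(1 − 364/9944)·4580000/364 = 1.1986454 × 10^12.
Very large: 12254²·(1 − 2497/12254)·9135000/2497 = 4.3740545 × 10^11.
Sum = 3.9546602 × 10^12.

3.9547 × 10^12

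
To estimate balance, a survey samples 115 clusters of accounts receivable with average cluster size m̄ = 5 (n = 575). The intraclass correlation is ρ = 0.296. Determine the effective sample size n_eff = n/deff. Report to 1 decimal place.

deff = 1 + (5 − 1)·0.296 = 1 + 1.184 = 2.184.
n_eff = 575 / 2.184 = 263.3.

263.3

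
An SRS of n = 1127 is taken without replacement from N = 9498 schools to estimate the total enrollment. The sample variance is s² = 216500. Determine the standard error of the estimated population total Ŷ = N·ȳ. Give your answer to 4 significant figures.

123600

Var(Ŷ) = N²·Var(ȳ) = N²·(1 − n/N)·s²/n.
f = 1127/9498 = 0.11865656; Var(ȳ) = 0.88134344·216500/1127 = 169.30866.
Var(Ŷ) = 9498² · 169.30866 = 1.5273674 × 10^10.
SE(Ŷ) = √(1.5273674 × 10^10) = 123600.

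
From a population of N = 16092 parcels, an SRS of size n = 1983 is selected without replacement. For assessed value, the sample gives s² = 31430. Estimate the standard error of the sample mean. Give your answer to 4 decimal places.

3.7278

Under SRS without replacement, Var(ȳ) = (1 − f)·s²/n with f = n/N = 1983/16092 = 0.12322893.
Var(ȳ) = (1 − 0.12322893)·31430/1983 = 0.87677107·15.849723 = 13.896578.
SE(ȳ) = √(13.896578) = 3.7278.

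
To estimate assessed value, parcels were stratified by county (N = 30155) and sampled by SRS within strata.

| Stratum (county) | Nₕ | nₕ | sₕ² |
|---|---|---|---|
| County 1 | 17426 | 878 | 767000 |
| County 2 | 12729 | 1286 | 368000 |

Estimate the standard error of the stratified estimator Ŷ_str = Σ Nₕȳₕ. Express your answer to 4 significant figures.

541800

Var(Ŷ_str) = Σₕ Nₕ²(1 − fₕ)sₕ²/nₕ.
County 1: 17426²·(1 − 878/17426)·767000/878 = 2.5190922 × 10^11.
County 2: 12729²·(1 − 1286/12729)·368000/1286 = 4.1681279 × 10^10.
Sum = 2.935905 × 10^11.
SE = √(2.935905 × 10^11) = 541800.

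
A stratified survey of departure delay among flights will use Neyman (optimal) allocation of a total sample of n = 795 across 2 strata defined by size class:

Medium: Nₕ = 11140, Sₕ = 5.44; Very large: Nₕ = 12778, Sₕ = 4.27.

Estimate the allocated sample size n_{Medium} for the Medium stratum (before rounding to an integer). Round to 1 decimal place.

418.3

Neyman allocation: nₕ = n·NₕSₕ / Σⱼ NⱼSⱼ.
Σ NⱼSⱼ = 11140·5.44 + 12778·4.27 = 115163.66.
n_{Medium} = 795·11140·5.44 / 115163.66 = 418.3.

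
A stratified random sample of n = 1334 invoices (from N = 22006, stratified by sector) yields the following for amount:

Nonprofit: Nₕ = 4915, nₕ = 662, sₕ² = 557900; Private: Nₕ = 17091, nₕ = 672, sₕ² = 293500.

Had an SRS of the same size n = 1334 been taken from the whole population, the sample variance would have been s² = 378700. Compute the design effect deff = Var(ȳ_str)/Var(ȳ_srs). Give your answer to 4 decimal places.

Var(ȳ_str) = Σ Wₕ²(1−fₕ)sₕ²/nₕ with Wₕ = Nₕ/22006:
  Nonprofit: (4915/22006)²·(1−662/4915)·557900/662 = 36.377685
  Private: (17091/22006)²·(1−672/17091)·293500/672 = 253.08756
  → Var(ȳ_str) = 289.46525.
Var(ȳ_srs) = (1 − 1334/22006)·378700/1334 = 266.67412.
deff = 289.46525 / 266.67412 = 1.0855.

1.0855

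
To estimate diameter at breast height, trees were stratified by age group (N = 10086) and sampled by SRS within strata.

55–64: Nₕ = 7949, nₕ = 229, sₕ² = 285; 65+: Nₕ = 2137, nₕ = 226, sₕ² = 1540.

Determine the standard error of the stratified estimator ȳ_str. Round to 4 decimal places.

1.0121

Var(ȳ_str) = Σₕ Wₕ²(1 − fₕ)sₕ²/nₕ with Wₕ = Nₕ/N, N = 10086.
55–64: Wₕ = 0.78812215; term = 0.78812215²·(1 − 0.02880866)·285/229 = 0.75076021.
65+: Wₕ = 0.21187785; term = 0.21187785²·(1 − 0.10575573)·1540/226 = 0.27355179.
Sum = 1.024312.
SE = √(1.024312) = 1.0121.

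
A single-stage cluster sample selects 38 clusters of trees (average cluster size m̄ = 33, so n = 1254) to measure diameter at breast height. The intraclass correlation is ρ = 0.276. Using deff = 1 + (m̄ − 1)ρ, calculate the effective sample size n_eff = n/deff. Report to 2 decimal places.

deff = 1 + (33 − 1)·0.276 = 1 + 8.832 = 9.832.
n_eff = 1254 / 9.832 = 127.54.

127.54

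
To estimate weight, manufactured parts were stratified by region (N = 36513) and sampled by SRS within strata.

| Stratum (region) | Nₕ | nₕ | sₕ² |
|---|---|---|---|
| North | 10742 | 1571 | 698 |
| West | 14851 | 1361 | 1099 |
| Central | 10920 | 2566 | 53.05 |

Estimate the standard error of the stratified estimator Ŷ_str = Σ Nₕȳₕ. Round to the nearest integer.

14402

Var(Ŷ_str) = Σₕ Nₕ²(1 − fₕ)sₕ²/nₕ.
North: 10742²·(1 − 1571/10742)·698/1571 = 4.3770457 × 10^7.
West: 14851²·(1 − 1361/14851)·1099/1361 = 1.6177344 × 10^8.
Central: 10920²·(1 − 2566/10920)·53.05/2566 = 1.8860181 × 10^6.
Sum = 2.0742992 × 10^8.
SE = √(2.0742992 × 10^8) = 14402.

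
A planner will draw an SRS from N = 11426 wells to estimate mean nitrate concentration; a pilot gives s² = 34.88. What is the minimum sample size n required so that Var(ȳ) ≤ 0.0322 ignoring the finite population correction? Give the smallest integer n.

Without fpc, n₀ = s²/D = 34.88/0.0322 = 1083.2298.
Rounding up, n = 1084.

1084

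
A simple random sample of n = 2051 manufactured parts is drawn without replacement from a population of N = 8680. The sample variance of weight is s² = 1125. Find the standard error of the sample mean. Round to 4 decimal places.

Under SRS without replacement, Var(ȳ) = (1 − f)·s²/n with f = n/N = 2051/8680 = 0.23629032.
Var(ȳ) = (1 − 0.23629032)·1125/2051 = 0.76370968·0.54851292 = 0.41890463.
SE(ȳ) = √(0.41890463) = 0.6472.

0.6472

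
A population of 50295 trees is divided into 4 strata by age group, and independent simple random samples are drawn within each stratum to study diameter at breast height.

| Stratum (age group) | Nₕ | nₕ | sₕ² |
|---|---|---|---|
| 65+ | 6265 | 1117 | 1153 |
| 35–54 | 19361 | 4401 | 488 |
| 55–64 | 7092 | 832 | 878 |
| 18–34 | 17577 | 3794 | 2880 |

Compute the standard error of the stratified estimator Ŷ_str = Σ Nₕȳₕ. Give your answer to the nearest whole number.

17209

Var(Ŷ_str) = Σₕ Nₕ²(1 − fₕ)sₕ²/nₕ.
65+: 6265²·(1 − 1117/6265)·1153/1117 = 3.3291683 × 10^7.
35–54: 19361²·(1 − 4401/19361)·488/4401 = 3.2116472 × 10^7.
55–64: 7092²·(1 − 832/7092)·878/832 = 4.6850502 × 10^7.
18–34: 17577²·(1 − 3794/17577)·2880/3794 = 1.8390082 × 10^8.
Sum = 2.9615948 × 10^8.
SE = √(2.9615948 × 10^8) = 17209.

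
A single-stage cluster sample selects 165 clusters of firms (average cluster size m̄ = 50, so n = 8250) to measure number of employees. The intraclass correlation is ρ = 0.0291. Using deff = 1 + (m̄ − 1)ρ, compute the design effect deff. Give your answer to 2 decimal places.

2.43

deff = 1 + (50 − 1)·0.0291 = 1 + 1.4259 = 2.4259.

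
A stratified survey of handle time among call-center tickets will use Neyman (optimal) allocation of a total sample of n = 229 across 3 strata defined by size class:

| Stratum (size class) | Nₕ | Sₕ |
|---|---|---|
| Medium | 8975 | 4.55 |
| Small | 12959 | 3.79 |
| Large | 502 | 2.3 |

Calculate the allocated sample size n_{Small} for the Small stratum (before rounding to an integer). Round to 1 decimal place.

123.5

Neyman allocation: nₕ = n·NₕSₕ / Σⱼ NⱼSⱼ.
Σ NⱼSⱼ = 8975·4.55 + 12959·3.79 + 502·2.3 = 91105.46.
n_{Small} = 229·12959·3.79 / 91105.46 = 123.5.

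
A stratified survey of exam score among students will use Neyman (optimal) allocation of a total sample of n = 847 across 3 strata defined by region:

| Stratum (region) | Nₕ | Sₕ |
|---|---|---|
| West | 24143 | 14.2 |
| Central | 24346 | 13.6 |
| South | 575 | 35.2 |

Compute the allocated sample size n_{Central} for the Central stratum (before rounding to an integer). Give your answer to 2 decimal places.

Neyman allocation: nₕ = n·NₕSₕ / Σⱼ NⱼSⱼ.
Σ NⱼSⱼ = 24143·14.2 + 24346·13.6 + 575·35.2 = 694176.2.
n_{Central} = 847·24346·13.6 / 694176.2 = 404.00.

404.00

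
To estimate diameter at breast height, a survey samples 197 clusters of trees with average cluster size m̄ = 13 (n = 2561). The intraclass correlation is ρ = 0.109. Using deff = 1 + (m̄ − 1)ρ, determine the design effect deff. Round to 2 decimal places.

2.31

deff = 1 + (13 − 1)·0.109 = 1 + 1.308 = 2.308.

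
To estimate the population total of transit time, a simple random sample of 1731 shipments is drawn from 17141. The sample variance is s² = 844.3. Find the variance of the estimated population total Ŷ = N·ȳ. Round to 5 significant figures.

Var(Ŷ) = N²·Var(ȳ) = N²·(1 − n/N)·s²/n.
f = 1731/17141 = 0.10098594; Var(ȳ) = 0.89901406·844.3/1731 = 0.43849657.
Var(Ŷ) = 17141² · 0.43849657 = 1.2883638 × 10^8.

1.2884 × 10^8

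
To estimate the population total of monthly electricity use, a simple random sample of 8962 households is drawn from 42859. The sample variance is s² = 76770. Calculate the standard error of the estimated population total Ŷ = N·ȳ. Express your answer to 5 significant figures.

111560

Var(Ŷ) = N²·Var(ȳ) = N²·(1 − n/N)·s²/n.
f = 8962/42859 = 0.20910427; Var(ȳ) = 0.79089573·76770/8962 = 6.7749459.
Var(Ŷ) = 42859² · 6.7749459 = 1.2444857 × 10^10.
SE(Ŷ) = √(1.2444857 × 10^10) = 111560.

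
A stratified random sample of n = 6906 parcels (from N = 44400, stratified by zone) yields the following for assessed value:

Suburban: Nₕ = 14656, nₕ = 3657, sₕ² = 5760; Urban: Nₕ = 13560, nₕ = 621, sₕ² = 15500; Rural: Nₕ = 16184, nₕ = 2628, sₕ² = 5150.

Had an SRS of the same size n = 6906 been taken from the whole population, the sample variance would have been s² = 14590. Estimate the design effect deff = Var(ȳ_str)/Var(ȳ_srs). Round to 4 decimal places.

Var(ȳ_str) = Σ Wₕ²(1−fₕ)sₕ²/nₕ with Wₕ = Nₕ/44400:
  Suburban: (14656/44400)²·(1−3657/14656)·5760/3657 = 0.12879537
  Urban: (13560/44400)²·(1−621/13560)·15500/621 = 2.2214399
  Rural: (16184/44400)²·(1−2628/16184)·5150/2628 = 0.2180888
  → Var(ȳ_str) = 2.5683241.
Var(ȳ_srs) = (1 − 6906/44400)·14590/6906 = 1.7840521.
deff = 2.5683241 / 1.7840521 = 1.4396.

1.4396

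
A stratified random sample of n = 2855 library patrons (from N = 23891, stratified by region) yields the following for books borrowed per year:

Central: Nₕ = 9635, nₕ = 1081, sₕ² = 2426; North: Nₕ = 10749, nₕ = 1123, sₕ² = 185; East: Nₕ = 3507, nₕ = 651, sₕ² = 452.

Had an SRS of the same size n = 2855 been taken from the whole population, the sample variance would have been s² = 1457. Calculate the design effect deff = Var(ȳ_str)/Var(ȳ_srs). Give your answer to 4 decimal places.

0.8147

Var(ȳ_str) = Σ Wₕ²(1−fₕ)sₕ²/nₕ with Wₕ = Nₕ/23891:
  Central: (9635/23891)²·(1−1081/9635)·2426/1081 = 0.32405402
  North: (10749/23891)²·(1−1123/10749)·185/1123 = 0.029863261
  East: (3507/23891)²·(1−651/3507)·452/651 = 0.0121838
  → Var(ȳ_str) = 0.36610108.
Var(ȳ_srs) = (1 − 2855/23891)·1457/2855 = 0.44934744.
deff = 0.36610108 / 0.44934744 = 0.8147.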